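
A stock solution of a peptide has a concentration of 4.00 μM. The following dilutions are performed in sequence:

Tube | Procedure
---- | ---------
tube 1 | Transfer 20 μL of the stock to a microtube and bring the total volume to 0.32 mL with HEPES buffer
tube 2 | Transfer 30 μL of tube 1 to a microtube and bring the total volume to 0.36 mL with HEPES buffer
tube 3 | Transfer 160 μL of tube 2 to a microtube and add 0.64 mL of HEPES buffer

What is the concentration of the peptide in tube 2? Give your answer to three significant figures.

0.0208 μM

Step 1: 20 μL brought to 0.32 mL → factor 320/20 = 16
Step 2: 30 μL brought to 0.36 mL → factor 360/30 = 12
Dilution factor through tube 2 = 16 × 12 = 192
[tube 2] = 4.00 μM / 192 = 0.0208 μM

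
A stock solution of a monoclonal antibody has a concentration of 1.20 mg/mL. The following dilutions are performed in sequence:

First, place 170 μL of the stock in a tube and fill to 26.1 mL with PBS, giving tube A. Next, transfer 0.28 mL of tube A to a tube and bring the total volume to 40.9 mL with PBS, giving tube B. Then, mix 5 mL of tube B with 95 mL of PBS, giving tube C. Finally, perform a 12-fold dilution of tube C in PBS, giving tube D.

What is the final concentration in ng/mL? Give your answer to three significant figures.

Step 1: 170 μL brought to 26.1 mL → factor 26100/170 = 153.53
Step 2: 0.28 mL brought to 40.9 mL → factor 40.9/0.28 = 146.07
Step 3: 5 mL + 95 mL = 100 mL total → factor 100/5 = 20
Step 4: 12-fold → factor 12
Overall dilution factor = 153.53 × 146.07 × 20 × 12 = 5.3823 × 10^6
Final = 1.20 mg/mL / 5.3823 × 10^6 = 2.230 × 10^-7 mg/mL = 0.223 ng/mL

0.223 ng/mL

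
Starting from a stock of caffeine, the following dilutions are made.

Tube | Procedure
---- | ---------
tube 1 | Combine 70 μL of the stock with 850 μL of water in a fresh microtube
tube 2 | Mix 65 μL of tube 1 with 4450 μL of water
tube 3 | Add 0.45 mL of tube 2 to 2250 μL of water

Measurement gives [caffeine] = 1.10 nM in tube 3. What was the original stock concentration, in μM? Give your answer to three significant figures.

6.03 μM

Step 1: 70 μL + 850 μL = 920 μL total → factor 920/70 = 13.143
Step 2: 65 μL + 4450 μL = 4515 μL total → factor 4515/65 = 69.462
Step 3: 0.45 mL + 2250 μL = 2.7 mL total → factor 2.7/0.45 = 6
Overall dilution factor = 13.143 × 69.462 × 6 = 5477.5
Stock = 1.10 nM × 5477.5 = 6025 nM = 6.03 μM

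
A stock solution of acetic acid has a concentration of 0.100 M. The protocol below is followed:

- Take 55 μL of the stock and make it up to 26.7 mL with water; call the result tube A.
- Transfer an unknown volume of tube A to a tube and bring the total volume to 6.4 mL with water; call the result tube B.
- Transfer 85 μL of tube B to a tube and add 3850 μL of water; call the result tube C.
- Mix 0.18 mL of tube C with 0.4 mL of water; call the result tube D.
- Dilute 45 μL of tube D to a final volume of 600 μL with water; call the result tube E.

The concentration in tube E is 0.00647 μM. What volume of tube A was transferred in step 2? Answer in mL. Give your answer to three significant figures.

0.400 mL

Step 1: 55 μL brought to 26.7 mL → factor 26700/55 = 485.45
Step 2: v brought to 6.4 mL → factor = 6.4 mL/v
Step 3: 85 μL + 3850 μL = 3935 μL total → factor 3935/85 = 46.294
Step 4: 0.18 mL + 0.4 mL = 0.58 mL total → factor 0.58/0.18 = 3.2222
Step 5: 45 μL brought to 600 μL → factor 600/45 = 13.333
Product of known-step factors = 9.6554 × 10^5
Overall factor = 0.100 M / (0.00647 μM) = 1.5456 × 10^7
Step-2 factor = 1.5456 × 10^7 / 9.6554 × 10^5 = 16.008
v = 6.4 mL / 16.008 = 0.400 mL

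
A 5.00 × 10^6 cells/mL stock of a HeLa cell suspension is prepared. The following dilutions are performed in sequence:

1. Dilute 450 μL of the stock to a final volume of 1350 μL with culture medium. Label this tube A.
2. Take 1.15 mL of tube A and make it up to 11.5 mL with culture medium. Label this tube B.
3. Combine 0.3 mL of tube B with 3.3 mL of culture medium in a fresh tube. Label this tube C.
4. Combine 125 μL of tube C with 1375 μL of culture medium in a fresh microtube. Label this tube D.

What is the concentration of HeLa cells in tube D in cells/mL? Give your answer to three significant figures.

Step 1: 450 μL brought to 1350 μL → factor 1350/450 = 3
Step 2: 1.15 mL brought to 11.5 mL → factor 11.5/1.15 = 10
Step 3: 0.3 mL + 3.3 mL = 3.6 mL total → factor 3.6/0.3 = 12
Step 4: 125 μL + 1375 μL = 1500 μL total → factor 1500/125 = 12
Overall dilution factor = 3 × 10 × 12 × 12 = 4320
Final = 5.00 × 10^6 cells/mL / 4320 = 1.16 × 10^3 cells/mL

1.16 × 10^3 cells/mL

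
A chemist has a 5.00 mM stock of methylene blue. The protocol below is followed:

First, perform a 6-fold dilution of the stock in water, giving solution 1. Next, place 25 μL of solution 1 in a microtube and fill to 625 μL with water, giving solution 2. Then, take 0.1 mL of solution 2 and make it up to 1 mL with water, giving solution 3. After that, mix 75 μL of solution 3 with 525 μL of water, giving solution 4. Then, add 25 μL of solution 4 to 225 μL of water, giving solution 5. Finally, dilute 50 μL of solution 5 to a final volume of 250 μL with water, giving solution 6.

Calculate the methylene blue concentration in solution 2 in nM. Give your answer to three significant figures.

Step 1: 6-fold → factor 6
Step 2: 25 μL brought to 625 μL → factor 625/25 = 25
Dilution factor through solution 2 = 6 × 25 = 150
[solution 2] = 5.00 mM / 150 = 0.03333 mM = 3.33 × 10^4 nM

3.33 × 10^4 nM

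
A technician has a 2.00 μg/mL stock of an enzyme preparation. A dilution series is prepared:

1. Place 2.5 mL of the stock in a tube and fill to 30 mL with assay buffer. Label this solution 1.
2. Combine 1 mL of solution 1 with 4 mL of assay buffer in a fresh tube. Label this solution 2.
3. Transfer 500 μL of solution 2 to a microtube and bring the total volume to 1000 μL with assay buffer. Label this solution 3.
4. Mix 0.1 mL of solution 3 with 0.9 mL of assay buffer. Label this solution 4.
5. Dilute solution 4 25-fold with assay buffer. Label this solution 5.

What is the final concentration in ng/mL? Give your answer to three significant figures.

0.0667 ng/mL

Step 1: 2.5 mL brought to 30 mL → factor 30/2.5 = 12
Step 2: 1 mL + 4 mL = 5 mL total → factor 5/1 = 5
Step 3: 500 μL brought to 1000 μL → factor 1000/500 = 2
Step 4: 0.1 mL + 0.9 mL = 1 mL total → factor 1/0.1 = 10
Step 5: 25-fold → factor 25
Overall dilution factor = 12 × 5 × 2 × 10 × 25 = 30000
Final = 2.00 μg/mL / 30000 = 6.667 × 10^-5 μg/mL = 0.0667 ng/mL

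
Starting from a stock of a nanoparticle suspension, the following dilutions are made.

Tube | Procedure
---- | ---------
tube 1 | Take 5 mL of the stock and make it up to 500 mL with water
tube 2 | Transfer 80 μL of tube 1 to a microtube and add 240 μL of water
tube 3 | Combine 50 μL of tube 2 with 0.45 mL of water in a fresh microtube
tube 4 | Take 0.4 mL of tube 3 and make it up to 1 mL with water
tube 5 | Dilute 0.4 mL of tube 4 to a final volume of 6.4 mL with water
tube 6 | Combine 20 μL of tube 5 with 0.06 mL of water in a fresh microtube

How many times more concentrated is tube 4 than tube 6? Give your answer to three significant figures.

Step 1: 5 mL brought to 500 mL → factor 500/5 = 100
Step 2: 80 μL + 240 μL = 320 μL total → factor 320/80 = 4
Step 3: 50 μL + 0.45 mL = 500 μL total → factor 500/50 = 10
Step 4: 0.4 mL brought to 1 mL → factor 1/0.4 = 2.5
Step 5: 0.4 mL brought to 6.4 mL → factor 6.4/0.4 = 16
Step 6: 20 μL + 0.06 mL = 80 μL total → factor 80/20 = 4
Dilution factor to tube 4 = 10000; to tube 6 = 6.4 × 10^5
[tube 4]/[tube 6] = (factor to tube 6)/(factor to tube 4) = 6.4 × 10^5/10000 = 64.0

64.0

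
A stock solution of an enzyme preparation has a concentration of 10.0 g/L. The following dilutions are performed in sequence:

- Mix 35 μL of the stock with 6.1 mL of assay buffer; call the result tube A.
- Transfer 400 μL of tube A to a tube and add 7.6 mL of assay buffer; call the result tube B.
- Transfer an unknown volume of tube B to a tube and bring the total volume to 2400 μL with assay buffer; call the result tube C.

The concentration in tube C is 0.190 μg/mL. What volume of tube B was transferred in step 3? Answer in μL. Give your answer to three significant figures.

160 μL

Step 1: 35 μL + 6.1 mL = 6135 μL total → factor 6135/35 = 175.29
Step 2: 400 μL + 7.6 mL = 8000 μL total → factor 8000/400 = 20
Step 3: v brought to 2400 μL → factor = 2400 μL/v
Product of known-step factors = 3505.7
Overall factor = 10.0 g/L / (0.190 μg/mL) = 52632
Step-3 factor = 52632 / 3505.7 = 15.013
v = 2400 μL / 15.013 = 160 μL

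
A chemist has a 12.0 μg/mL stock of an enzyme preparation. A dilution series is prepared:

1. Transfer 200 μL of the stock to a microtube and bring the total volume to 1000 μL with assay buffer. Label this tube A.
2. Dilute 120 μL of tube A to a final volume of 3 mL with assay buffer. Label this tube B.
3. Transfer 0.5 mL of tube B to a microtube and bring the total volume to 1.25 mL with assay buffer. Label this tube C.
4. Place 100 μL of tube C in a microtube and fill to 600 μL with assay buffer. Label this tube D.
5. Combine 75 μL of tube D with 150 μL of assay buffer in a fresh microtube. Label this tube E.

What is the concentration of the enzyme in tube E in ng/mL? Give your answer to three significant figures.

Step 1: 200 μL brought to 1000 μL → factor 1000/200 = 5
Step 2: 120 μL brought to 3 mL → factor 3000/120 = 25
Step 3: 0.5 mL brought to 1.25 mL → factor 1.25/0.5 = 2.5
Step 4: 100 μL brought to 600 μL → factor 600/100 = 6
Step 5: 75 μL + 150 μL = 225 μL total → factor 225/75 = 3
Overall dilution factor = 5 × 25 × 2.5 × 6 × 3 = 5625
Final = 12.0 μg/mL / 5625 = 0.002133 μg/mL = 2.13 ng/mL

2.13 ng/mL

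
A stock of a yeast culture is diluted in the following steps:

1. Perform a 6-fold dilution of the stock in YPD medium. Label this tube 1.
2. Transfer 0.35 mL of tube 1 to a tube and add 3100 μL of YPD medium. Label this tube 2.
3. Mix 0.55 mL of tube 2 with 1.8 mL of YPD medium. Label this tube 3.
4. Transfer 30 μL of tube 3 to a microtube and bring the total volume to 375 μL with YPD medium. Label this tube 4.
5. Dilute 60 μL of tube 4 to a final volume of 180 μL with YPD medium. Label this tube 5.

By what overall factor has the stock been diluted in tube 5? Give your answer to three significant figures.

Step 1: 6-fold → factor 6
Step 2: 0.35 mL + 3100 μL = 3.45 mL total → factor 3.45/0.35 = 9.8571
Step 3: 0.55 mL + 1.8 mL = 2.35 mL total → factor 2.35/0.55 = 4.2727
Step 4: 30 μL brought to 375 μL → factor 375/30 = 12.5
Step 5: 60 μL brought to 180 μL → factor 180/60 = 3
Overall dilution factor = 6 × 9.8571 × 4.2727 × 12.5 × 3 = 9476.3

9.48 × 10^3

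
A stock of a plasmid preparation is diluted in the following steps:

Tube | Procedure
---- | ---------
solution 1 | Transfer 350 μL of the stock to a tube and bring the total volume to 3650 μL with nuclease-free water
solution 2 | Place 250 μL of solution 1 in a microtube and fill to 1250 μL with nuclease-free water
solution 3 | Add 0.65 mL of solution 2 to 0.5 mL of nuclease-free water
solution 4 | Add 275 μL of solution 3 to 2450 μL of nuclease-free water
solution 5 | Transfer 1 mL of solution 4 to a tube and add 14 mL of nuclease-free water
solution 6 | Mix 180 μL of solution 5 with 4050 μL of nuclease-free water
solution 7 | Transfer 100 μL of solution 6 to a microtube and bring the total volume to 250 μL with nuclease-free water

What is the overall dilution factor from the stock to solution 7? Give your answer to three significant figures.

Step 1: 350 μL brought to 3650 μL → factor 3650/350 = 10.429
Step 2: 250 μL brought to 1250 μL → factor 1250/250 = 5
Step 3: 0.65 mL + 0.5 mL = 1.15 mL total → factor 1.15/0.65 = 1.7692
Step 4: 275 μL + 2450 μL = 2725 μL total → factor 2725/275 = 9.9091
Step 5: 1 mL + 14 mL = 15 mL total → factor 15/1 = 15
Step 6: 180 μL + 4050 μL = 4230 μL total → factor 4230/180 = 23.5
Step 7: 100 μL brought to 250 μL → factor 250/100 = 2.5
Overall dilution factor = 10.429 × 5 × 1.7692 × 9.9091 × 15 × 23.5 × 2.5 = 8.0559 × 10^5

8.06 × 10^5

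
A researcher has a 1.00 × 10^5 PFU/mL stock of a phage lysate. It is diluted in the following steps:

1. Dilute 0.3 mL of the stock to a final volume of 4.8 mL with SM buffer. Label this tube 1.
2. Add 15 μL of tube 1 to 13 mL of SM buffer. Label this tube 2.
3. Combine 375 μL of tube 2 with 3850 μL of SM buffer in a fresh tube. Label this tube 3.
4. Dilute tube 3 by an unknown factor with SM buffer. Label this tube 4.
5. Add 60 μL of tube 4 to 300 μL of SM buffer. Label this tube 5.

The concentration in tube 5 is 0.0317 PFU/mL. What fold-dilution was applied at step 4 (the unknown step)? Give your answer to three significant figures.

3.36-fold

Step 1: 0.3 mL brought to 4.8 mL → factor 4.8/0.3 = 16
Step 2: 15 μL + 13 mL = 13015 μL total → factor 13015/15 = 867.67
Step 3: 375 μL + 3850 μL = 4225 μL total → factor 4225/375 = 11.267
Step 4: unknown factor x
Step 5: 60 μL + 300 μL = 360 μL total → factor 360/60 = 6
Product of known-step factors = 9.3847 × 10^5
Overall factor = 1.00 × 10^5 PFU/mL / (0.0317 PFU/mL) = 3.1546 × 10^6
x = 3.1546 × 10^6 / 9.3847 × 10^5 = 3.36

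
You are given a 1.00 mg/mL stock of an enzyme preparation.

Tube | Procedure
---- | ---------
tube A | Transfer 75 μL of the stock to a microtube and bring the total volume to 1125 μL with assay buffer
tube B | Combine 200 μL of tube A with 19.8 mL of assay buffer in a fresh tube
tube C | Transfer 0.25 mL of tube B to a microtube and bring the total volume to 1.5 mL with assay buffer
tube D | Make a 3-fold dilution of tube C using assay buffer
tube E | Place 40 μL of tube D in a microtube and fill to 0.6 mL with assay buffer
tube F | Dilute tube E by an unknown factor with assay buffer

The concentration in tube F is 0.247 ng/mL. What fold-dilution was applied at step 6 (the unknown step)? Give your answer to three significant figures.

Step 1: 75 μL brought to 1125 μL → factor 1125/75 = 15
Step 2: 200 μL + 19.8 mL = 20000 μL total → factor 20000/200 = 100
Step 3: 0.25 mL brought to 1.5 mL → factor 1.5/0.25 = 6
Step 4: 3-fold → factor 3
Step 5: 40 μL brought to 0.6 mL → factor 600/40 = 15
Step 6: unknown factor x
Product of known-step factors = 4.05 × 10^5
Overall factor = 1.00 mg/mL / (0.247 ng/mL) = 4.0486 × 10^6
x = 4.0486 × 10^6 / 4.05 × 10^5 = 10.0

10.0-fold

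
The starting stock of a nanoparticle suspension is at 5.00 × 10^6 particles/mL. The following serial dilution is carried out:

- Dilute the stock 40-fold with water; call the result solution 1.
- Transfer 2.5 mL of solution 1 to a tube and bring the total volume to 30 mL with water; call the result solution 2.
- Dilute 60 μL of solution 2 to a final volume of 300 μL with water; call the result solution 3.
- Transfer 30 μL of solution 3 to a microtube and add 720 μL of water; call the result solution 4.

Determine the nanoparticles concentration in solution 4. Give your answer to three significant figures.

83.3 particles/mL

Step 1: 40-fold → factor 40
Step 2: 2.5 mL brought to 30 mL → factor 30/2.5 = 12
Step 3: 60 μL brought to 300 μL → factor 300/60 = 5
Step 4: 30 μL + 720 μL = 750 μL total → factor 750/30 = 25
Overall dilution factor = 40 × 12 × 5 × 25 = 60000
Final = 5.00 × 10^6 particles/mL / 60000 = 83.3 particles/mL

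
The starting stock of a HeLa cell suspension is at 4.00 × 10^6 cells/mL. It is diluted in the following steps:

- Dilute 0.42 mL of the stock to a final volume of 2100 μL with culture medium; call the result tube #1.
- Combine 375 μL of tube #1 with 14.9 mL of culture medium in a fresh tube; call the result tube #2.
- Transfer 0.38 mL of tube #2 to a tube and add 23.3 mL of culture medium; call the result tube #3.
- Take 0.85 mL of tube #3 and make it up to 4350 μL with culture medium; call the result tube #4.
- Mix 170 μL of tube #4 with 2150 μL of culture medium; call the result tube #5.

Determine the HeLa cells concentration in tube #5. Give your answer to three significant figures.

Step 1: 0.42 mL brought to 2100 μL → factor 2.1/0.42 = 5
Step 2: 375 μL + 14.9 mL = 15275 μL total → factor 15275/375 = 40.733
Step 3: 0.38 mL + 23.3 mL = 23.68 mL total → factor 23.68/0.38 = 62.316
Step 4: 0.85 mL brought to 4350 μL → factor 4.35/0.85 = 5.1176
Step 5: 170 μL + 2150 μL = 2320 μL total → factor 2320/170 = 13.647
Overall dilution factor = 5 × 40.733 × 62.316 × 5.1176 × 13.647 = 8.864 × 10^5
Final = 4.00 × 10^6 cells/mL / 8.864 × 10^5 = 4.51 cells/mL

4.51 cells/mL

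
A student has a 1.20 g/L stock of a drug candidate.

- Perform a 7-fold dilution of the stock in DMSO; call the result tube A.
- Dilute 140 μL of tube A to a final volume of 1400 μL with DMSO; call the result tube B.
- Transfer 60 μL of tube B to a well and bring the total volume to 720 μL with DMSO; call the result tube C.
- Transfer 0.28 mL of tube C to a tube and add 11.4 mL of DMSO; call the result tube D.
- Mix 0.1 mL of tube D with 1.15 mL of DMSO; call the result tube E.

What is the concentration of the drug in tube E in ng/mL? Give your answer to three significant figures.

Step 1: 7-fold → factor 7
Step 2: 140 μL brought to 1400 μL → factor 1400/140 = 10
Step 3: 60 μL brought to 720 μL → factor 720/60 = 12
Step 4: 0.28 mL + 11.4 mL = 11.68 mL total → factor 11.68/0.28 = 41.714
Step 5: 0.1 mL + 1.15 mL = 1.25 mL total → factor 1.25/0.1 = 12.5
Overall dilution factor = 7 × 10 × 12 × 41.714 × 12.5 = 4.38 × 10^5
Final = 1.20 g/L / 4.38 × 10^5 = 2.740 × 10^-6 g/L = 2.74 ng/mL

2.74 ng/mL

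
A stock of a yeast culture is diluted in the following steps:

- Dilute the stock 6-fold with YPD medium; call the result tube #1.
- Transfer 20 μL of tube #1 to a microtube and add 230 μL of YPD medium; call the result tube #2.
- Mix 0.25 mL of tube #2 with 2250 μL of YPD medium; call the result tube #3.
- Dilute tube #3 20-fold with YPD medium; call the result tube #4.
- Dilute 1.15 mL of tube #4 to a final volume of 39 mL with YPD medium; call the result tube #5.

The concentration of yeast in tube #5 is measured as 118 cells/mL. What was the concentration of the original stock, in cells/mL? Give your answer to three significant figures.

Step 1: 6-fold → factor 6
Step 2: 20 μL + 230 μL = 250 μL total → factor 250/20 = 12.5
Step 3: 0.25 mL + 2250 μL = 2.5 mL total → factor 2.5/0.25 = 10
Step 4: 20-fold → factor 20
Step 5: 1.15 mL brought to 39 mL → factor 39/1.15 = 33.913
Overall dilution factor = 6 × 12.5 × 10 × 20 × 33.913 = 5.087 × 10^5
Stock = 118 cells/mL × 5.087 × 10^5 = 6.00 × 10^7 cells/mL

6.00 × 10^7 cells/mL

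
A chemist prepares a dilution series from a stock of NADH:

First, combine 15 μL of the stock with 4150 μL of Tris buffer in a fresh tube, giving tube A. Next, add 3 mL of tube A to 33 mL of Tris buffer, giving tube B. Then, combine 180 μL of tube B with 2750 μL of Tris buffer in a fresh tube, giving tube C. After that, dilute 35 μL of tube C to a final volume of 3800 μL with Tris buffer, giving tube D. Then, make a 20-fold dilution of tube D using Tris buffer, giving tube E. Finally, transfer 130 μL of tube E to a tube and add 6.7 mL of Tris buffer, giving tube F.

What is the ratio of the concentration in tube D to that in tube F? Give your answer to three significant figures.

Step 1: 15 μL + 4150 μL = 4165 μL total → factor 4165/15 = 277.67
Step 2: 3 mL + 33 mL = 36 mL total → factor 36/3 = 12
Step 3: 180 μL + 2750 μL = 2930 μL total → factor 2930/180 = 16.278
Step 4: 35 μL brought to 3800 μL → factor 3800/35 = 108.57
Step 5: 20-fold → factor 20
Step 6: 130 μL + 6.7 mL = 6830 μL total → factor 6830/130 = 52.538
Dilution factor to tube D = 5.8886 × 10^6; to tube F = 6.1876 × 10^9
[tube D]/[tube F] = (factor to tube F)/(factor to tube D) = 6.1876 × 10^9/5.8886 × 10^6 = 1.05 × 10^3

1.05 × 10^3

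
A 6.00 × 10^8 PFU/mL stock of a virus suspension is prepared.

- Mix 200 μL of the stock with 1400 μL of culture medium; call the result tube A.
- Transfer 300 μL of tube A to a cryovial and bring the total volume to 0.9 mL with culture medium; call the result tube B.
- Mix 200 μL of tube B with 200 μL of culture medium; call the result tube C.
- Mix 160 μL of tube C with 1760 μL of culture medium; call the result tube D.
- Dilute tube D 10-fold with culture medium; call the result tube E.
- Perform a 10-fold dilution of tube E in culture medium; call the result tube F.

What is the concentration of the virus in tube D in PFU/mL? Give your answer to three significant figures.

1.04 × 10^6 PFU/mL

Step 1: 200 μL + 1400 μL = 1600 μL total → factor 1600/200 = 8
Step 2: 300 μL brought to 0.9 mL → factor 900/300 = 3
Step 3: 200 μL + 200 μL = 400 μL total → factor 400/200 = 2
Step 4: 160 μL + 1760 μL = 1920 μL total → factor 1920/160 = 12
Dilution factor through tube D = 8 × 3 × 2 × 12 = 576
[tube D] = 6.00 × 10^8 PFU/mL / 576 = 1.04 × 10^6 PFU/mL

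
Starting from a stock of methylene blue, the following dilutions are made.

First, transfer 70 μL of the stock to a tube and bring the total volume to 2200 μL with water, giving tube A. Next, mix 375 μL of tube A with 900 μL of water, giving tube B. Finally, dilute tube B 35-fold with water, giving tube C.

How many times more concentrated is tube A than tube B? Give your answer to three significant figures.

Step 1: 70 μL brought to 2200 μL → factor 2200/70 = 31.429
Step 2: 375 μL + 900 μL = 1275 μL total → factor 1275/375 = 3.4
Dilution factor to tube A = 31.429; to tube B = 106.86
[tube A]/[tube B] = (factor to tube B)/(factor to tube A) = 106.86/31.429 = 3.40

3.40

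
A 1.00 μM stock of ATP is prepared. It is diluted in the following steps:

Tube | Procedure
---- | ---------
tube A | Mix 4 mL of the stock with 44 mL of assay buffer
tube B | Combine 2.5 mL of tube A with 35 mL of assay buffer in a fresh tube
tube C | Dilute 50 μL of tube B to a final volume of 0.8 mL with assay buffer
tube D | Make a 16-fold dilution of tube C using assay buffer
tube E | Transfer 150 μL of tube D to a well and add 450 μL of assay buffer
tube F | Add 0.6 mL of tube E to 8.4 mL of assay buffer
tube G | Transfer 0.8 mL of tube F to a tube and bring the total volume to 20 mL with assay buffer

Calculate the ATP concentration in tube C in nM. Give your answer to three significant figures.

0.347 nM

Step 1: 4 mL + 44 mL = 48 mL total → factor 48/4 = 12
Step 2: 2.5 mL + 35 mL = 37.5 mL total → factor 37.5/2.5 = 15
Step 3: 50 μL brought to 0.8 mL → factor 800/50 = 16
Dilution factor through tube C = 12 × 15 × 16 = 2880
[tube C] = 1.00 μM / 2880 = 0.0003472 μM = 0.347 nM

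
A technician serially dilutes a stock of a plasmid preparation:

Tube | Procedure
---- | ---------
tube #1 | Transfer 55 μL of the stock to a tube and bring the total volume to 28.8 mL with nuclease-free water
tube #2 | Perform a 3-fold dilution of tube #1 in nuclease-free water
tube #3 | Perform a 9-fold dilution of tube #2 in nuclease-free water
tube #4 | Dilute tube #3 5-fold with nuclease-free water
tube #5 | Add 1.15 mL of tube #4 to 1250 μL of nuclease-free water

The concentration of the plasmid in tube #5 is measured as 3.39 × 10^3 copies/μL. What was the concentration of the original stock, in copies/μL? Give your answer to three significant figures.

Step 1: 55 μL brought to 28.8 mL → factor 28800/55 = 523.64
Step 2: 3-fold → factor 3
Step 3: 9-fold → factor 9
Step 4: 5-fold → factor 5
Step 5: 1.15 mL + 1250 μL = 2.4 mL total → factor 2.4/1.15 = 2.087
Overall dilution factor = 523.64 × 3 × 9 × 5 × 2.087 = 1.4753 × 10^5
Stock = 3.39 × 10^3 copies/μL × 1.4753 × 10^5 = 5.00 × 10^8 copies/μL

5.00 × 10^8 copies/μL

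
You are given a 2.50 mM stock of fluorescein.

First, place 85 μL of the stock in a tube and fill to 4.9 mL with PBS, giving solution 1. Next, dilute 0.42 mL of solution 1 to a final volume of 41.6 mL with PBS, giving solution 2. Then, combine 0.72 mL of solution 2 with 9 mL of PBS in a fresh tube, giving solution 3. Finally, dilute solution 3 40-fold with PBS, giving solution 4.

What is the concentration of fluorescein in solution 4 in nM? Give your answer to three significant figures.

0.811 nM

Step 1: 85 μL brought to 4.9 mL → factor 4900/85 = 57.647
Step 2: 0.42 mL brought to 41.6 mL → factor 41.6/0.42 = 99.048
Step 3: 0.72 mL + 9 mL = 9.72 mL total → factor 9.72/0.72 = 13.5
Step 4: 40-fold → factor 40
Overall dilution factor = 57.647 × 99.048 × 13.5 × 40 = 3.0833 × 10^6
Final = 2.50 mM / 3.0833 × 10^6 = 8.108 × 10^-7 mM = 0.811 nM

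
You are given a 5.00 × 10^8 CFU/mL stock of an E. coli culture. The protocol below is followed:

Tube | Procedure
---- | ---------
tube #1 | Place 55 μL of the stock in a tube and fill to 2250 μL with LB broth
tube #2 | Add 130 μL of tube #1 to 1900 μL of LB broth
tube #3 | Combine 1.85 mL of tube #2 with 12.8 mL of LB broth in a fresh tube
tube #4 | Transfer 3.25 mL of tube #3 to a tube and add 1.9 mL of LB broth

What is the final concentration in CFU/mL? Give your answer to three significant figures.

6.24 × 10^4 CFU/mL

Step 1: 55 μL brought to 2250 μL → factor 2250/55 = 40.909
Step 2: 130 μL + 1900 μL = 2030 μL total → factor 2030/130 = 15.615
Step 3: 1.85 mL + 12.8 mL = 14.65 mL total → factor 14.65/1.85 = 7.9189
Step 4: 3.25 mL + 1.9 mL = 5.15 mL total → factor 5.15/3.25 = 1.5846
Overall dilution factor = 40.909 × 15.615 × 7.9189 × 1.5846 = 8016.1
Final = 5.00 × 10^8 CFU/mL / 8016.1 = 6.24 × 10^4 CFU/mL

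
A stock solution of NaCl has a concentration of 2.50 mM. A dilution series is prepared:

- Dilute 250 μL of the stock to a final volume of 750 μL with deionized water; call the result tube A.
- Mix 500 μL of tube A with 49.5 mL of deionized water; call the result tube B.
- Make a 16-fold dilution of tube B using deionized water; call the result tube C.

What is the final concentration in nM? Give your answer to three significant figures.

Step 1: 250 μL brought to 750 μL → factor 750/250 = 3
Step 2: 500 μL + 49.5 mL = 50000 μL total → factor 50000/500 = 100
Step 3: 16-fold → factor 16
Overall dilution factor = 3 × 100 × 16 = 4800
Final = 2.50 mM / 4800 = 0.0005208 mM = 521 nM

521 nM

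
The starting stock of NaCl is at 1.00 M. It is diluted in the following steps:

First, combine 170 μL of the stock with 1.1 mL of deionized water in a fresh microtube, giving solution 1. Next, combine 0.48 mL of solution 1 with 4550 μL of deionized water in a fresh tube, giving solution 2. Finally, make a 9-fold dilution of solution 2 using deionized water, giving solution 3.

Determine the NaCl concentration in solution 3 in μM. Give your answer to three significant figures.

Step 1: 170 μL + 1.1 mL = 1270 μL total → factor 1270/170 = 7.4706
Step 2: 0.48 mL + 4550 μL = 5.03 mL total → factor 5.03/0.48 = 10.479
Step 3: 9-fold → factor 9
Overall dilution factor = 7.4706 × 10.479 × 9 = 704.57
Final = 1.00 M / 704.57 = 0.001419 M = 1.42 × 10^3 μM

1.42 × 10^3 μM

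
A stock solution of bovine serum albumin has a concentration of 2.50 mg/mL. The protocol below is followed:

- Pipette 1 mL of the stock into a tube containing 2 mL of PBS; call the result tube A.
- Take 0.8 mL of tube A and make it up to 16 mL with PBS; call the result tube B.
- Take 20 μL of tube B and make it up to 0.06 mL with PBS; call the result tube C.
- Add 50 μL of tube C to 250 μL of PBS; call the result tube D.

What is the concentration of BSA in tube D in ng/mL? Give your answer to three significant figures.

Step 1: 1 mL + 2 mL = 3 mL total → factor 3/1 = 3
Step 2: 0.8 mL brought to 16 mL → factor 16/0.8 = 20
Step 3: 20 μL brought to 0.06 mL → factor 60/20 = 3
Step 4: 50 μL + 250 μL = 300 μL total → factor 300/50 = 6
Overall dilution factor = 3 × 20 × 3 × 6 = 1080
Final = 2.50 mg/mL / 1080 = 0.002315 mg/mL = 2.31 × 10^3 ng/mL

2.31 × 10^3 ng/mL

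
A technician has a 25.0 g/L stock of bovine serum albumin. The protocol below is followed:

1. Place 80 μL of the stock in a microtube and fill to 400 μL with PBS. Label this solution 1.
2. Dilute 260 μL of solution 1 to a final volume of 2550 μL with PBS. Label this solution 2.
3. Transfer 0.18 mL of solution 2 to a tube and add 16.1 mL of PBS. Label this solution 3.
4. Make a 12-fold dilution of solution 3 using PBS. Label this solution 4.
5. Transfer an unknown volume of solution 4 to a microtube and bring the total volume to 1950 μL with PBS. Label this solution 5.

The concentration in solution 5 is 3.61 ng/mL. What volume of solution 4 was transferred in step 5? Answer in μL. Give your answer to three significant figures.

15.0 μL

Step 1: 80 μL brought to 400 μL → factor 400/80 = 5
Step 2: 260 μL brought to 2550 μL → factor 2550/260 = 9.8077
Step 3: 0.18 mL + 16.1 mL = 16.28 mL total → factor 16.28/0.18 = 90.444
Step 4: 12-fold → factor 12
Step 5: v brought to 1950 μL → factor = 1950 μL/v
Product of known-step factors = 53223
Overall factor = 25.0 g/L / (3.61 ng/mL) = 6.9252 × 10^6
Step-5 factor = 6.9252 × 10^6 / 53223 = 130.12
v = 1950 μL / 130.12 = 15.0 μL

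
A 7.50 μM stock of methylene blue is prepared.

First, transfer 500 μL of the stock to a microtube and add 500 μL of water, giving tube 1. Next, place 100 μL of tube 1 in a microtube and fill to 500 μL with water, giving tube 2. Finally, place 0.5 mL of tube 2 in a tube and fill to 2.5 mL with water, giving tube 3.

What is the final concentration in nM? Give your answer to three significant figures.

Step 1: 500 μL + 500 μL = 1000 μL total → factor 1000/500 = 2
Step 2: 100 μL brought to 500 μL → factor 500/100 = 5
Step 3: 0.5 mL brought to 2.5 mL → factor 2.5/0.5 = 5
Overall dilution factor = 2 × 5 × 5 = 50
Final = 7.50 μM / 50 = 0.1500 μM = 150 nM

150 nM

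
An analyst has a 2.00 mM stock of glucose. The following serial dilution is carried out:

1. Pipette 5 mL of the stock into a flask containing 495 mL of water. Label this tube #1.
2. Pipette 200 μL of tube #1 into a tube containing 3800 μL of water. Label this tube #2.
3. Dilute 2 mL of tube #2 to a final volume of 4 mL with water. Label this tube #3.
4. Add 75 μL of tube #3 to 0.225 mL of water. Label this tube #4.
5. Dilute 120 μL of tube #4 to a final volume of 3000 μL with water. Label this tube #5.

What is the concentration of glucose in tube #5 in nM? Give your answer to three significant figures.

5.00 nM

Step 1: 5 mL + 495 mL = 500 mL total → factor 500/5 = 100
Step 2: 200 μL + 3800 μL = 4000 μL total → factor 4000/200 = 20
Step 3: 2 mL brought to 4 mL → factor 4/2 = 2
Step 4: 75 μL + 0.225 mL = 300 μL total → factor 300/75 = 4
Step 5: 120 μL brought to 3000 μL → factor 3000/120 = 25
Overall dilution factor = 100 × 20 × 2 × 4 × 25 = 4 × 10^5
Final = 2.00 mM / 4 × 10^5 = 5.000 × 10^-6 mM = 5.00 nM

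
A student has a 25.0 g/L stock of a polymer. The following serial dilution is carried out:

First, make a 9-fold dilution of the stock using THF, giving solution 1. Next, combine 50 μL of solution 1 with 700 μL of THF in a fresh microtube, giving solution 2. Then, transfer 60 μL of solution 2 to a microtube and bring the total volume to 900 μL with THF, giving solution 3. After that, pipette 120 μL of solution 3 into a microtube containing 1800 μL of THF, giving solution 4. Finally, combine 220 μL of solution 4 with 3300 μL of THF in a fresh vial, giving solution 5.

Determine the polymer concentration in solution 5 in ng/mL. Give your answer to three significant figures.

Step 1: 9-fold → factor 9
Step 2: 50 μL + 700 μL = 750 μL total → factor 750/50 = 15
Step 3: 60 μL brought to 900 μL → factor 900/60 = 15
Step 4: 120 μL + 1800 μL = 1920 μL total → factor 1920/120 = 16
Step 5: 220 μL + 3300 μL = 3520 μL total → factor 3520/220 = 16
Overall dilution factor = 9 × 15 × 15 × 16 × 16 = 5.184 × 10^5
Final = 25.0 g/L / 5.184 × 10^5 = 4.823 × 10^-5 g/L = 48.2 ng/mL

48.2 ng/mL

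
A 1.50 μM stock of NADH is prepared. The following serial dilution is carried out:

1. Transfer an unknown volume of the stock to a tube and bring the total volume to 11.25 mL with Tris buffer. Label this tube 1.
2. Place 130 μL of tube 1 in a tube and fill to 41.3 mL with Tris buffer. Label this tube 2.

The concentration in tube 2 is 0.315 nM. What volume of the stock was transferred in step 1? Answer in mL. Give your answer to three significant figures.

Step 1: v brought to 11.25 mL → factor = 11.25 mL/v
Step 2: 130 μL brought to 41.3 mL → factor 41300/130 = 317.69
Product of known-step factors = 317.69
Overall factor = 1.50 μM / (0.315 nM) = 4761.9
Step-1 factor = 4761.9 / 317.69 = 14.989
v = 11.25 mL / 14.989 = 0.751 mL

0.751 mL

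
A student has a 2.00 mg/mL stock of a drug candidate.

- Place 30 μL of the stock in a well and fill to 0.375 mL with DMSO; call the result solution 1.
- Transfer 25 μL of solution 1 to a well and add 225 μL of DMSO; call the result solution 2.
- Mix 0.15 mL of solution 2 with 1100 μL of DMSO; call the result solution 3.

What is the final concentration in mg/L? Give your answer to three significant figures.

Step 1: 30 μL brought to 0.375 mL → factor 375/30 = 12.5
Step 2: 25 μL + 225 μL = 250 μL total → factor 250/25 = 10
Step 3: 0.15 mL + 1100 μL = 1.25 mL total → factor 1.25/0.15 = 8.3333
Overall dilution factor = 12.5 × 10 × 8.3333 = 1041.7
Final = 2.00 mg/mL / 1041.7 = 0.001920 mg/mL = 1.92 mg/L

1.92 mg/L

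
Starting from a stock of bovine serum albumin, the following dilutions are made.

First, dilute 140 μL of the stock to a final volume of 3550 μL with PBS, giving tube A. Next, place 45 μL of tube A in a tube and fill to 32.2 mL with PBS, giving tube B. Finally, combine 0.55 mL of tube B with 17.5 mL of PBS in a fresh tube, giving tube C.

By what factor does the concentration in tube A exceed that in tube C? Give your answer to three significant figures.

Step 1: 140 μL brought to 3550 μL → factor 3550/140 = 25.357
Step 2: 45 μL brought to 32.2 mL → factor 32200/45 = 715.56
Step 3: 0.55 mL + 17.5 mL = 18.05 mL total → factor 18.05/0.55 = 32.818
Dilution factor to tube A = 25.357; to tube C = 5.9547 × 10^5
[tube A]/[tube C] = (factor to tube C)/(factor to tube A) = 5.9547 × 10^5/25.357 = 2.35 × 10^4

2.35 × 10^4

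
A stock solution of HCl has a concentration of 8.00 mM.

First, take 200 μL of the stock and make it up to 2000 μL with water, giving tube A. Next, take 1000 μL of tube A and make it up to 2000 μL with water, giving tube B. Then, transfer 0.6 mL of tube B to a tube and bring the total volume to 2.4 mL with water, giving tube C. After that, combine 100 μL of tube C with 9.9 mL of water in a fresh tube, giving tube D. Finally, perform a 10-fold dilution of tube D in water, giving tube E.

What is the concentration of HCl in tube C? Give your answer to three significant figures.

Step 1: 200 μL brought to 2000 μL → factor 2000/200 = 10
Step 2: 1000 μL brought to 2000 μL → factor 2000/1000 = 2
Step 3: 0.6 mL brought to 2.4 mL → factor 2.4/0.6 = 4
Dilution factor through tube C = 10 × 2 × 4 = 80
[tube C] = 8.00 mM / 80 = 0.100 mM

0.100 mM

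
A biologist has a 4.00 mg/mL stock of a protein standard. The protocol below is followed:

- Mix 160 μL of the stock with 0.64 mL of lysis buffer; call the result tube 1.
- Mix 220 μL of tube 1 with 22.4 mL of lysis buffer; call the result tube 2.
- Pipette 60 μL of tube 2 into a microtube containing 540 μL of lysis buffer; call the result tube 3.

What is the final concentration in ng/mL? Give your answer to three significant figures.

778 ng/mL

Step 1: 160 μL + 0.64 mL = 800 μL total → factor 800/160 = 5
Step 2: 220 μL + 22.4 mL = 22620 μL total → factor 22620/220 = 102.82
Step 3: 60 μL + 540 μL = 600 μL total → factor 600/60 = 10
Overall dilution factor = 5 × 102.82 × 10 = 5140.9
Final = 4.00 mg/mL / 5140.9 = 0.0007781 mg/mL = 778 ng/mL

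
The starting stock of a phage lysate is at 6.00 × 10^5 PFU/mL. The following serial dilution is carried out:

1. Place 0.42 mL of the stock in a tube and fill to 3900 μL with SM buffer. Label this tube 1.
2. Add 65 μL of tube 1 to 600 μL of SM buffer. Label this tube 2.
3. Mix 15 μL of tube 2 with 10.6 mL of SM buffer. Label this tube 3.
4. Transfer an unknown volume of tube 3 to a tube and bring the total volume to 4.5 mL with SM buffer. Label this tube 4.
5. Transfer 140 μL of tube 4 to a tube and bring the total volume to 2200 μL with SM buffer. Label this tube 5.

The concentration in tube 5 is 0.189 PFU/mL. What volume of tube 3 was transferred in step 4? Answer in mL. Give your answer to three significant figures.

Step 1: 0.42 mL brought to 3900 μL → factor 3.9/0.42 = 9.2857
Step 2: 65 μL + 600 μL = 665 μL total → factor 665/65 = 10.231
Step 3: 15 μL + 10.6 mL = 10615 μL total → factor 10615/15 = 707.67
Step 4: v brought to 4.5 mL → factor = 4.5 mL/v
Step 5: 140 μL brought to 2200 μL → factor 2200/140 = 15.714
Product of known-step factors = 1.0564 × 10^6
Overall factor = 6.00 × 10^5 PFU/mL / (0.189 PFU/mL) = 3.1746 × 10^6
Step-4 factor = 3.1746 × 10^6 / 1.0564 × 10^6 = 3.005
v = 4.5 mL / 3.005 = 1.50 mL

1.50 mL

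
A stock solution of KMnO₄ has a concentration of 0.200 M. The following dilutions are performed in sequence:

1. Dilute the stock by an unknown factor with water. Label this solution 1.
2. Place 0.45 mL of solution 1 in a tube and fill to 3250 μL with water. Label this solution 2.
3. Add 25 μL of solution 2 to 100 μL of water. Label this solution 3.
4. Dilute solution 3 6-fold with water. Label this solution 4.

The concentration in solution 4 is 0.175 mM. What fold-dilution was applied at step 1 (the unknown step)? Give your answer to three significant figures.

Step 1: unknown factor x
Step 2: 0.45 mL brought to 3250 μL → factor 3.25/0.45 = 7.2222
Step 3: 25 μL + 100 μL = 125 μL total → factor 125/25 = 5
Step 4: 6-fold → factor 6
Product of known-step factors = 216.67
Overall factor = 0.200 M / (0.175 mM) = 1142.9
x = 1142.9 / 216.67 = 5.27

5.27-fold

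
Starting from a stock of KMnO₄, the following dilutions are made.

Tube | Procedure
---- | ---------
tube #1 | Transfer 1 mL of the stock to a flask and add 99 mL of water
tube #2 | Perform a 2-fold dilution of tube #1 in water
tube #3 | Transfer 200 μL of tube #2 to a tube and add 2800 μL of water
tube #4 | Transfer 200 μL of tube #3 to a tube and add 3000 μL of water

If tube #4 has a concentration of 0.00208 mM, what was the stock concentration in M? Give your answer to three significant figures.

Step 1: 1 mL + 99 mL = 100 mL total → factor 100/1 = 100
Step 2: 2-fold → factor 2
Step 3: 200 μL + 2800 μL = 3000 μL total → factor 3000/200 = 15
Step 4: 200 μL + 3000 μL = 3200 μL total → factor 3200/200 = 16
Overall dilution factor = 100 × 2 × 15 × 16 = 48000
Stock = 0.00208 mM × 48000 = 99.84 mM = 0.0998 M

0.0998 M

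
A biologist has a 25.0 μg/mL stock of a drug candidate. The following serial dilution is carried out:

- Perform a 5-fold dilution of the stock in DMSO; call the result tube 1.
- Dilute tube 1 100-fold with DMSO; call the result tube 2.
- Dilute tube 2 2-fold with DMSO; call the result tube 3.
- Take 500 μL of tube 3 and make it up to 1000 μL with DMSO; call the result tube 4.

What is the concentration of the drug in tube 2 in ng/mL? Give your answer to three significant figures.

Step 1: 5-fold → factor 5
Step 2: 100-fold → factor 100
Dilution factor through tube 2 = 5 × 100 = 500
[tube 2] = 25.0 μg/mL / 500 = 0.05000 μg/mL = 50.0 ng/mL

50.0 ng/mL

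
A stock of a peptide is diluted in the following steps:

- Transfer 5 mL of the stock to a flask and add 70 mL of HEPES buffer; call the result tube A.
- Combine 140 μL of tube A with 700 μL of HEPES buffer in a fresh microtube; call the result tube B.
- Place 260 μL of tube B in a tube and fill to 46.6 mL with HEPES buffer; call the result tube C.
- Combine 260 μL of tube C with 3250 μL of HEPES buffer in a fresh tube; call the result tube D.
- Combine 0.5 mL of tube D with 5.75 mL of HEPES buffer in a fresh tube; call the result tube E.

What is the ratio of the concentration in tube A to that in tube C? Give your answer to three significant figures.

Step 1: 5 mL + 70 mL = 75 mL total → factor 75/5 = 15
Step 2: 140 μL + 700 μL = 840 μL total → factor 840/140 = 6
Step 3: 260 μL brought to 46.6 mL → factor 46600/260 = 179.23
Dilution factor to tube A = 15; to tube C = 16131
[tube A]/[tube C] = (factor to tube C)/(factor to tube A) = 16131/15 = 1.08 × 10^3

1.08 × 10^3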